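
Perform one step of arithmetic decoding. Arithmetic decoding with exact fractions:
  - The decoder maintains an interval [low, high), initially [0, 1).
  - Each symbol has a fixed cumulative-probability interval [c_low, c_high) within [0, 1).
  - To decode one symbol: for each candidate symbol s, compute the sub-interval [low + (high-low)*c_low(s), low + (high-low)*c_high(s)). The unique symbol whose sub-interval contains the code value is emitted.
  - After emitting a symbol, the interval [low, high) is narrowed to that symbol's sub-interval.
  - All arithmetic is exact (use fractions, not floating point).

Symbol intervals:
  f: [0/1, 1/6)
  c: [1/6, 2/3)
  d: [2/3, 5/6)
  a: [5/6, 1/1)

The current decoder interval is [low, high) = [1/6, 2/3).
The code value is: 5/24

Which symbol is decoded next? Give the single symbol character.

Answer: f

Derivation:
Interval width = high − low = 2/3 − 1/6 = 1/2
Scaled code = (code − low) / width = (5/24 − 1/6) / 1/2 = 1/12
  f: [0/1, 1/6) ← scaled code falls here ✓
  c: [1/6, 2/3) 
  d: [2/3, 5/6) 
  a: [5/6, 1/1) 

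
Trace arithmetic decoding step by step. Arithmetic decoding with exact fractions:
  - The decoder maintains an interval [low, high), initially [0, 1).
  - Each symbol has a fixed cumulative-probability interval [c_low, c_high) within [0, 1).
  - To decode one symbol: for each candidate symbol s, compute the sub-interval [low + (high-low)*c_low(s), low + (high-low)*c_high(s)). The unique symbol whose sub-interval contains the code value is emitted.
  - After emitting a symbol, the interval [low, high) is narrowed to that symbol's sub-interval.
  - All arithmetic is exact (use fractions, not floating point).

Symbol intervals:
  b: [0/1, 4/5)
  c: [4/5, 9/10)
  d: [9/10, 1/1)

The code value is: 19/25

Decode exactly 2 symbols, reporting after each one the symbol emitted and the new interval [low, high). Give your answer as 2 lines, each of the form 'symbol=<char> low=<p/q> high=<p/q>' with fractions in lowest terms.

Answer: symbol=b low=0/1 high=4/5
symbol=d low=18/25 high=4/5

Derivation:
Step 1: interval [0/1, 1/1), width = 1/1 - 0/1 = 1/1
  'b': [0/1 + 1/1*0/1, 0/1 + 1/1*4/5) = [0/1, 4/5) <- contains code 19/25
  'c': [0/1 + 1/1*4/5, 0/1 + 1/1*9/10) = [4/5, 9/10)
  'd': [0/1 + 1/1*9/10, 0/1 + 1/1*1/1) = [9/10, 1/1)
  emit 'b', narrow to [0/1, 4/5)
Step 2: interval [0/1, 4/5), width = 4/5 - 0/1 = 4/5
  'b': [0/1 + 4/5*0/1, 0/1 + 4/5*4/5) = [0/1, 16/25)
  'c': [0/1 + 4/5*4/5, 0/1 + 4/5*9/10) = [16/25, 18/25)
  'd': [0/1 + 4/5*9/10, 0/1 + 4/5*1/1) = [18/25, 4/5) <- contains code 19/25
  emit 'd', narrow to [18/25, 4/5)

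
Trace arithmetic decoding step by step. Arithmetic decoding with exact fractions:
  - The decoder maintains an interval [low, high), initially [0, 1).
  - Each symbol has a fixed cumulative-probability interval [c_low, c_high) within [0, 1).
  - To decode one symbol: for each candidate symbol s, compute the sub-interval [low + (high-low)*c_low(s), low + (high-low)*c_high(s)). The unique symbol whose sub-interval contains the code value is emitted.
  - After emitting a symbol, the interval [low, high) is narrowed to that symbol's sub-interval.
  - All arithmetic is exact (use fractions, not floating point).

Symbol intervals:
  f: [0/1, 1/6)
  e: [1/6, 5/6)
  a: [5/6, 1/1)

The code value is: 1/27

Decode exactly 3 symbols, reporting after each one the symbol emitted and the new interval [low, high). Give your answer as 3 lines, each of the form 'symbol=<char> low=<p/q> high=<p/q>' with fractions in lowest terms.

Step 1: interval [0/1, 1/1), width = 1/1 - 0/1 = 1/1
  'f': [0/1 + 1/1*0/1, 0/1 + 1/1*1/6) = [0/1, 1/6) <- contains code 1/27
  'e': [0/1 + 1/1*1/6, 0/1 + 1/1*5/6) = [1/6, 5/6)
  'a': [0/1 + 1/1*5/6, 0/1 + 1/1*1/1) = [5/6, 1/1)
  emit 'f', narrow to [0/1, 1/6)
Step 2: interval [0/1, 1/6), width = 1/6 - 0/1 = 1/6
  'f': [0/1 + 1/6*0/1, 0/1 + 1/6*1/6) = [0/1, 1/36)
  'e': [0/1 + 1/6*1/6, 0/1 + 1/6*5/6) = [1/36, 5/36) <- contains code 1/27
  'a': [0/1 + 1/6*5/6, 0/1 + 1/6*1/1) = [5/36, 1/6)
  emit 'e', narrow to [1/36, 5/36)
Step 3: interval [1/36, 5/36), width = 5/36 - 1/36 = 1/9
  'f': [1/36 + 1/9*0/1, 1/36 + 1/9*1/6) = [1/36, 5/108) <- contains code 1/27
  'e': [1/36 + 1/9*1/6, 1/36 + 1/9*5/6) = [5/108, 13/108)
  'a': [1/36 + 1/9*5/6, 1/36 + 1/9*1/1) = [13/108, 5/36)
  emit 'f', narrow to [1/36, 5/108)

Answer: symbol=f low=0/1 high=1/6
symbol=e low=1/36 high=5/36
symbol=f low=1/36 high=5/108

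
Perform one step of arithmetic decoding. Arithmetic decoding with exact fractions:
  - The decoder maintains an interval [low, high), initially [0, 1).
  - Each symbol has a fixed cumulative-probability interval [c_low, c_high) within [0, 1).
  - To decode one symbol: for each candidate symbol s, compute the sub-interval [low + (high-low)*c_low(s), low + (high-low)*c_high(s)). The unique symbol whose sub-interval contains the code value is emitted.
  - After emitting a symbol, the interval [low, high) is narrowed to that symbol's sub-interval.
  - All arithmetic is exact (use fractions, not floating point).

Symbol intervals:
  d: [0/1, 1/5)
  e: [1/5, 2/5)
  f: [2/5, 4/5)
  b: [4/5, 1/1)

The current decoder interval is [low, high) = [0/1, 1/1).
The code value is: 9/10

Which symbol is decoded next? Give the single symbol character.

Answer: b

Derivation:
Interval width = high − low = 1/1 − 0/1 = 1/1
Scaled code = (code − low) / width = (9/10 − 0/1) / 1/1 = 9/10
  d: [0/1, 1/5) 
  e: [1/5, 2/5) 
  f: [2/5, 4/5) 
  b: [4/5, 1/1) ← scaled code falls here ✓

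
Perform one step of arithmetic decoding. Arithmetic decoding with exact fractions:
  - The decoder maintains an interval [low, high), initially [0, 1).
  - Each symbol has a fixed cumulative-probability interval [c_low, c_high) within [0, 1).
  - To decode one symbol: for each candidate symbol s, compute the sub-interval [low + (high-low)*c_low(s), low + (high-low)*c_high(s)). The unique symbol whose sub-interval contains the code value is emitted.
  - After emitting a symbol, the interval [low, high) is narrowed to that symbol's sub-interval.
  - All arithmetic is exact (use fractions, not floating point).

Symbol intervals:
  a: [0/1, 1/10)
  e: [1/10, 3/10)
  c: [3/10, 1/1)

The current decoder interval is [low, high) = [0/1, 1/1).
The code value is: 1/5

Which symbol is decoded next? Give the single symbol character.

Interval width = high − low = 1/1 − 0/1 = 1/1
Scaled code = (code − low) / width = (1/5 − 0/1) / 1/1 = 1/5
  a: [0/1, 1/10) 
  e: [1/10, 3/10) ← scaled code falls here ✓
  c: [3/10, 1/1) 

Answer: e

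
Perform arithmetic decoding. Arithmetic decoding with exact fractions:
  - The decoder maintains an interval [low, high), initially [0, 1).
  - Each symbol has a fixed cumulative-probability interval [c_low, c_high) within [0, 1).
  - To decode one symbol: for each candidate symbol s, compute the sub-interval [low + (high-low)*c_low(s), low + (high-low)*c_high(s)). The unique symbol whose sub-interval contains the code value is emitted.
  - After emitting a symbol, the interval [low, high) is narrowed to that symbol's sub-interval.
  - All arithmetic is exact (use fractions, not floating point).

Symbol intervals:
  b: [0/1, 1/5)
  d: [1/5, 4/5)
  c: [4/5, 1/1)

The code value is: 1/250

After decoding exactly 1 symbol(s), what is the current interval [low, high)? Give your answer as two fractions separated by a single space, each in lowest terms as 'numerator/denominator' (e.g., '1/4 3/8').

Step 1: interval [0/1, 1/1), width = 1/1 - 0/1 = 1/1
  'b': [0/1 + 1/1*0/1, 0/1 + 1/1*1/5) = [0/1, 1/5) <- contains code 1/250
  'd': [0/1 + 1/1*1/5, 0/1 + 1/1*4/5) = [1/5, 4/5)
  'c': [0/1 + 1/1*4/5, 0/1 + 1/1*1/1) = [4/5, 1/1)
  emit 'b', narrow to [0/1, 1/5)

Answer: 0/1 1/5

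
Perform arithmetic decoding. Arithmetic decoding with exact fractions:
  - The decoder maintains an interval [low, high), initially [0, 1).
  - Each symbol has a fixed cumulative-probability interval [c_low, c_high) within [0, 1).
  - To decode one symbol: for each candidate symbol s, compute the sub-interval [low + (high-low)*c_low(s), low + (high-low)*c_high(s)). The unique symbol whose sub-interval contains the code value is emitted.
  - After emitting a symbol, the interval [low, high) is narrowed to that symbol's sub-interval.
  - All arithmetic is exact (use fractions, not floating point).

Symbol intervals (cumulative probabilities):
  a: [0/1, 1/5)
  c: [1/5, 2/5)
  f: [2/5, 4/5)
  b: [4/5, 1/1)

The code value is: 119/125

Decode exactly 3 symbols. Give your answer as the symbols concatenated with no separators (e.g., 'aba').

Step 1: interval [0/1, 1/1), width = 1/1 - 0/1 = 1/1
  'a': [0/1 + 1/1*0/1, 0/1 + 1/1*1/5) = [0/1, 1/5)
  'c': [0/1 + 1/1*1/5, 0/1 + 1/1*2/5) = [1/5, 2/5)
  'f': [0/1 + 1/1*2/5, 0/1 + 1/1*4/5) = [2/5, 4/5)
  'b': [0/1 + 1/1*4/5, 0/1 + 1/1*1/1) = [4/5, 1/1) <- contains code 119/125
  emit 'b', narrow to [4/5, 1/1)
Step 2: interval [4/5, 1/1), width = 1/1 - 4/5 = 1/5
  'a': [4/5 + 1/5*0/1, 4/5 + 1/5*1/5) = [4/5, 21/25)
  'c': [4/5 + 1/5*1/5, 4/5 + 1/5*2/5) = [21/25, 22/25)
  'f': [4/5 + 1/5*2/5, 4/5 + 1/5*4/5) = [22/25, 24/25) <- contains code 119/125
  'b': [4/5 + 1/5*4/5, 4/5 + 1/5*1/1) = [24/25, 1/1)
  emit 'f', narrow to [22/25, 24/25)
Step 3: interval [22/25, 24/25), width = 24/25 - 22/25 = 2/25
  'a': [22/25 + 2/25*0/1, 22/25 + 2/25*1/5) = [22/25, 112/125)
  'c': [22/25 + 2/25*1/5, 22/25 + 2/25*2/5) = [112/125, 114/125)
  'f': [22/25 + 2/25*2/5, 22/25 + 2/25*4/5) = [114/125, 118/125)
  'b': [22/25 + 2/25*4/5, 22/25 + 2/25*1/1) = [118/125, 24/25) <- contains code 119/125
  emit 'b', narrow to [118/125, 24/25)

Answer: bfb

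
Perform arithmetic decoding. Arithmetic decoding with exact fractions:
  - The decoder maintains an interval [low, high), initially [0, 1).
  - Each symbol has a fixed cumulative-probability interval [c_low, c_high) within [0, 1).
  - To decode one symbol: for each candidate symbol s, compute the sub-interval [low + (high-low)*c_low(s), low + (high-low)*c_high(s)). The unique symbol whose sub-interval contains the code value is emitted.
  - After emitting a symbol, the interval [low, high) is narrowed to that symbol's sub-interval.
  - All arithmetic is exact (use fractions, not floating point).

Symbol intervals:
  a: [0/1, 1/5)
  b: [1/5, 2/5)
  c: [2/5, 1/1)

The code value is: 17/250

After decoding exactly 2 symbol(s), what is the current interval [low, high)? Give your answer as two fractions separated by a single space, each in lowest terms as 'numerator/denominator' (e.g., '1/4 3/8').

Step 1: interval [0/1, 1/1), width = 1/1 - 0/1 = 1/1
  'a': [0/1 + 1/1*0/1, 0/1 + 1/1*1/5) = [0/1, 1/5) <- contains code 17/250
  'b': [0/1 + 1/1*1/5, 0/1 + 1/1*2/5) = [1/5, 2/5)
  'c': [0/1 + 1/1*2/5, 0/1 + 1/1*1/1) = [2/5, 1/1)
  emit 'a', narrow to [0/1, 1/5)
Step 2: interval [0/1, 1/5), width = 1/5 - 0/1 = 1/5
  'a': [0/1 + 1/5*0/1, 0/1 + 1/5*1/5) = [0/1, 1/25)
  'b': [0/1 + 1/5*1/5, 0/1 + 1/5*2/5) = [1/25, 2/25) <- contains code 17/250
  'c': [0/1 + 1/5*2/5, 0/1 + 1/5*1/1) = [2/25, 1/5)
  emit 'b', narrow to [1/25, 2/25)

Answer: 1/25 2/25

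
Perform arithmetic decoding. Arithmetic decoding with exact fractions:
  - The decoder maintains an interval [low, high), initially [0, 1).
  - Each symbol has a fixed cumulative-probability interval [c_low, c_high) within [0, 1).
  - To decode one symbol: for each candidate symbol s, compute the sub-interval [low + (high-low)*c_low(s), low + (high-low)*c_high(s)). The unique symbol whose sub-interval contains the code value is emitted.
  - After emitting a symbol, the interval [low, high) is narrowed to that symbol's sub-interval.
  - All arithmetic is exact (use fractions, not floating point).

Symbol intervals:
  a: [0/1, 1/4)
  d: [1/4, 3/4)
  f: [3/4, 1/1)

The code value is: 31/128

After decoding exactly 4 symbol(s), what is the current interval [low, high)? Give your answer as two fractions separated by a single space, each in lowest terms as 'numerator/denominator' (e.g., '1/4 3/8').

Step 1: interval [0/1, 1/1), width = 1/1 - 0/1 = 1/1
  'a': [0/1 + 1/1*0/1, 0/1 + 1/1*1/4) = [0/1, 1/4) <- contains code 31/128
  'd': [0/1 + 1/1*1/4, 0/1 + 1/1*3/4) = [1/4, 3/4)
  'f': [0/1 + 1/1*3/4, 0/1 + 1/1*1/1) = [3/4, 1/1)
  emit 'a', narrow to [0/1, 1/4)
Step 2: interval [0/1, 1/4), width = 1/4 - 0/1 = 1/4
  'a': [0/1 + 1/4*0/1, 0/1 + 1/4*1/4) = [0/1, 1/16)
  'd': [0/1 + 1/4*1/4, 0/1 + 1/4*3/4) = [1/16, 3/16)
  'f': [0/1 + 1/4*3/4, 0/1 + 1/4*1/1) = [3/16, 1/4) <- contains code 31/128
  emit 'f', narrow to [3/16, 1/4)
Step 3: interval [3/16, 1/4), width = 1/4 - 3/16 = 1/16
  'a': [3/16 + 1/16*0/1, 3/16 + 1/16*1/4) = [3/16, 13/64)
  'd': [3/16 + 1/16*1/4, 3/16 + 1/16*3/4) = [13/64, 15/64)
  'f': [3/16 + 1/16*3/4, 3/16 + 1/16*1/1) = [15/64, 1/4) <- contains code 31/128
  emit 'f', narrow to [15/64, 1/4)
Step 4: interval [15/64, 1/4), width = 1/4 - 15/64 = 1/64
  'a': [15/64 + 1/64*0/1, 15/64 + 1/64*1/4) = [15/64, 61/256)
  'd': [15/64 + 1/64*1/4, 15/64 + 1/64*3/4) = [61/256, 63/256) <- contains code 31/128
  'f': [15/64 + 1/64*3/4, 15/64 + 1/64*1/1) = [63/256, 1/4)
  emit 'd', narrow to [61/256, 63/256)

Answer: 61/256 63/256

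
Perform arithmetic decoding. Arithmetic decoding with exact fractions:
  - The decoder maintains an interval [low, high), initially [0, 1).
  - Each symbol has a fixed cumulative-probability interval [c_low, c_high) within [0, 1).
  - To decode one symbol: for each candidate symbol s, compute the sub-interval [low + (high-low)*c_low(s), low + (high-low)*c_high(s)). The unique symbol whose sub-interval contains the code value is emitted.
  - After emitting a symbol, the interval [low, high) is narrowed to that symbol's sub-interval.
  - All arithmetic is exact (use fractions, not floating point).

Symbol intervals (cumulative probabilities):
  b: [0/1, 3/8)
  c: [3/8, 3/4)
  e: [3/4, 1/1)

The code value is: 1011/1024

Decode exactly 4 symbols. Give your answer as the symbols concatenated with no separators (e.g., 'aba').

Step 1: interval [0/1, 1/1), width = 1/1 - 0/1 = 1/1
  'b': [0/1 + 1/1*0/1, 0/1 + 1/1*3/8) = [0/1, 3/8)
  'c': [0/1 + 1/1*3/8, 0/1 + 1/1*3/4) = [3/8, 3/4)
  'e': [0/1 + 1/1*3/4, 0/1 + 1/1*1/1) = [3/4, 1/1) <- contains code 1011/1024
  emit 'e', narrow to [3/4, 1/1)
Step 2: interval [3/4, 1/1), width = 1/1 - 3/4 = 1/4
  'b': [3/4 + 1/4*0/1, 3/4 + 1/4*3/8) = [3/4, 27/32)
  'c': [3/4 + 1/4*3/8, 3/4 + 1/4*3/4) = [27/32, 15/16)
  'e': [3/4 + 1/4*3/4, 3/4 + 1/4*1/1) = [15/16, 1/1) <- contains code 1011/1024
  emit 'e', narrow to [15/16, 1/1)
Step 3: interval [15/16, 1/1), width = 1/1 - 15/16 = 1/16
  'b': [15/16 + 1/16*0/1, 15/16 + 1/16*3/8) = [15/16, 123/128)
  'c': [15/16 + 1/16*3/8, 15/16 + 1/16*3/4) = [123/128, 63/64)
  'e': [15/16 + 1/16*3/4, 15/16 + 1/16*1/1) = [63/64, 1/1) <- contains code 1011/1024
  emit 'e', narrow to [63/64, 1/1)
Step 4: interval [63/64, 1/1), width = 1/1 - 63/64 = 1/64
  'b': [63/64 + 1/64*0/1, 63/64 + 1/64*3/8) = [63/64, 507/512) <- contains code 1011/1024
  'c': [63/64 + 1/64*3/8, 63/64 + 1/64*3/4) = [507/512, 255/256)
  'e': [63/64 + 1/64*3/4, 63/64 + 1/64*1/1) = [255/256, 1/1)
  emit 'b', narrow to [63/64, 507/512)

Answer: eeeb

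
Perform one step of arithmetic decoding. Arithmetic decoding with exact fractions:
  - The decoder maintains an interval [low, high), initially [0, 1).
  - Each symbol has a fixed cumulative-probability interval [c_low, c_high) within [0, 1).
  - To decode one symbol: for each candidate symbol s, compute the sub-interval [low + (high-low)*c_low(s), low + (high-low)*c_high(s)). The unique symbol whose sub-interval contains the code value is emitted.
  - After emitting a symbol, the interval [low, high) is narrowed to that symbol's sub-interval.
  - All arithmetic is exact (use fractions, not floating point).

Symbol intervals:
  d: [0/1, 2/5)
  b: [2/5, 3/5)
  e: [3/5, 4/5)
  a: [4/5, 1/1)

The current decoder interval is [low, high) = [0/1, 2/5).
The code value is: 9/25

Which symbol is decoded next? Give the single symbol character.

Interval width = high − low = 2/5 − 0/1 = 2/5
Scaled code = (code − low) / width = (9/25 − 0/1) / 2/5 = 9/10
  d: [0/1, 2/5) 
  b: [2/5, 3/5) 
  e: [3/5, 4/5) 
  a: [4/5, 1/1) ← scaled code falls here ✓

Answer: a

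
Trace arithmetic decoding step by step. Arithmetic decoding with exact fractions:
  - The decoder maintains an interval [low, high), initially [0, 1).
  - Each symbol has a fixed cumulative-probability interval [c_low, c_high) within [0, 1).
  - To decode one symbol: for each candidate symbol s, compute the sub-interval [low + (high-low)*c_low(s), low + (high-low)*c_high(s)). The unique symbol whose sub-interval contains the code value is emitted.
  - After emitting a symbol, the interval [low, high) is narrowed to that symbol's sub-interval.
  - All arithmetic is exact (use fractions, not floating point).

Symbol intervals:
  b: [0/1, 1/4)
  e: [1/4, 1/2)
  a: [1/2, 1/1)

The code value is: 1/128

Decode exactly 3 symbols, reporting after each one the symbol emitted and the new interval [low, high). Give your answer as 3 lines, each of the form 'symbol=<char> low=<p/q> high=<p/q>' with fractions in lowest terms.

Step 1: interval [0/1, 1/1), width = 1/1 - 0/1 = 1/1
  'b': [0/1 + 1/1*0/1, 0/1 + 1/1*1/4) = [0/1, 1/4) <- contains code 1/128
  'e': [0/1 + 1/1*1/4, 0/1 + 1/1*1/2) = [1/4, 1/2)
  'a': [0/1 + 1/1*1/2, 0/1 + 1/1*1/1) = [1/2, 1/1)
  emit 'b', narrow to [0/1, 1/4)
Step 2: interval [0/1, 1/4), width = 1/4 - 0/1 = 1/4
  'b': [0/1 + 1/4*0/1, 0/1 + 1/4*1/4) = [0/1, 1/16) <- contains code 1/128
  'e': [0/1 + 1/4*1/4, 0/1 + 1/4*1/2) = [1/16, 1/8)
  'a': [0/1 + 1/4*1/2, 0/1 + 1/4*1/1) = [1/8, 1/4)
  emit 'b', narrow to [0/1, 1/16)
Step 3: interval [0/1, 1/16), width = 1/16 - 0/1 = 1/16
  'b': [0/1 + 1/16*0/1, 0/1 + 1/16*1/4) = [0/1, 1/64) <- contains code 1/128
  'e': [0/1 + 1/16*1/4, 0/1 + 1/16*1/2) = [1/64, 1/32)
  'a': [0/1 + 1/16*1/2, 0/1 + 1/16*1/1) = [1/32, 1/16)
  emit 'b', narrow to [0/1, 1/64)

Answer: symbol=b low=0/1 high=1/4
symbol=b low=0/1 high=1/16
symbol=b low=0/1 high=1/64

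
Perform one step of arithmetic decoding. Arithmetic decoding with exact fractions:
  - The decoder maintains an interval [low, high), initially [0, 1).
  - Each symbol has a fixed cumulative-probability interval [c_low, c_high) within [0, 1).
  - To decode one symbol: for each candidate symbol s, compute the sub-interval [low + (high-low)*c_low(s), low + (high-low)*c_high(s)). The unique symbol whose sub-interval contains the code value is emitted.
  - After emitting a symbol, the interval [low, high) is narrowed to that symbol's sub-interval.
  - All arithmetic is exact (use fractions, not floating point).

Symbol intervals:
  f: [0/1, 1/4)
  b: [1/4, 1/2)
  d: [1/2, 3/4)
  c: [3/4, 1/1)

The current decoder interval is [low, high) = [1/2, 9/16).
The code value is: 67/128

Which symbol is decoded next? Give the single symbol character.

Interval width = high − low = 9/16 − 1/2 = 1/16
Scaled code = (code − low) / width = (67/128 − 1/2) / 1/16 = 3/8
  f: [0/1, 1/4) 
  b: [1/4, 1/2) ← scaled code falls here ✓
  d: [1/2, 3/4) 
  c: [3/4, 1/1) 

Answer: b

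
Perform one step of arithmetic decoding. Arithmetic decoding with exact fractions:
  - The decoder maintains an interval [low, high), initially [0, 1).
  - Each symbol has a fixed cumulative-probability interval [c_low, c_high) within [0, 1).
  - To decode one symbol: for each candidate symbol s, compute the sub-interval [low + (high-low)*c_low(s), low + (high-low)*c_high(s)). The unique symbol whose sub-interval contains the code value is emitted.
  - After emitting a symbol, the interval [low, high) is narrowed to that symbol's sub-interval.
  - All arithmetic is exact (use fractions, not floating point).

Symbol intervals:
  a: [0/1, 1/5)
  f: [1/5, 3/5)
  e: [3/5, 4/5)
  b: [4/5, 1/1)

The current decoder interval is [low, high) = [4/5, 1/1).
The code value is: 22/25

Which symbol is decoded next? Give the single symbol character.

Interval width = high − low = 1/1 − 4/5 = 1/5
Scaled code = (code − low) / width = (22/25 − 4/5) / 1/5 = 2/5
  a: [0/1, 1/5) 
  f: [1/5, 3/5) ← scaled code falls here ✓
  e: [3/5, 4/5) 
  b: [4/5, 1/1) 

Answer: f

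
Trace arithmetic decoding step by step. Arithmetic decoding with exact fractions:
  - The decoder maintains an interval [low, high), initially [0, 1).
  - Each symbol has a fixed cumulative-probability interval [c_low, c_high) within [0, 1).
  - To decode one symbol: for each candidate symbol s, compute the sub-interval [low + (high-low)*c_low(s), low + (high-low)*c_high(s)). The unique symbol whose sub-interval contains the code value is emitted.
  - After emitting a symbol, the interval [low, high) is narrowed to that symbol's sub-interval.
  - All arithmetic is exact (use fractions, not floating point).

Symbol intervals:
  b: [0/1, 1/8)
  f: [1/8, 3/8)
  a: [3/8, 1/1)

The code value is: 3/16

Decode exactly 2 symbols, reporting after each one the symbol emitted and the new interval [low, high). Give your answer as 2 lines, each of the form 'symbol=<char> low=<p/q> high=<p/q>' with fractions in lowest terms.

Step 1: interval [0/1, 1/1), width = 1/1 - 0/1 = 1/1
  'b': [0/1 + 1/1*0/1, 0/1 + 1/1*1/8) = [0/1, 1/8)
  'f': [0/1 + 1/1*1/8, 0/1 + 1/1*3/8) = [1/8, 3/8) <- contains code 3/16
  'a': [0/1 + 1/1*3/8, 0/1 + 1/1*1/1) = [3/8, 1/1)
  emit 'f', narrow to [1/8, 3/8)
Step 2: interval [1/8, 3/8), width = 3/8 - 1/8 = 1/4
  'b': [1/8 + 1/4*0/1, 1/8 + 1/4*1/8) = [1/8, 5/32)
  'f': [1/8 + 1/4*1/8, 1/8 + 1/4*3/8) = [5/32, 7/32) <- contains code 3/16
  'a': [1/8 + 1/4*3/8, 1/8 + 1/4*1/1) = [7/32, 3/8)
  emit 'f', narrow to [5/32, 7/32)

Answer: symbol=f low=1/8 high=3/8
symbol=f low=5/32 high=7/32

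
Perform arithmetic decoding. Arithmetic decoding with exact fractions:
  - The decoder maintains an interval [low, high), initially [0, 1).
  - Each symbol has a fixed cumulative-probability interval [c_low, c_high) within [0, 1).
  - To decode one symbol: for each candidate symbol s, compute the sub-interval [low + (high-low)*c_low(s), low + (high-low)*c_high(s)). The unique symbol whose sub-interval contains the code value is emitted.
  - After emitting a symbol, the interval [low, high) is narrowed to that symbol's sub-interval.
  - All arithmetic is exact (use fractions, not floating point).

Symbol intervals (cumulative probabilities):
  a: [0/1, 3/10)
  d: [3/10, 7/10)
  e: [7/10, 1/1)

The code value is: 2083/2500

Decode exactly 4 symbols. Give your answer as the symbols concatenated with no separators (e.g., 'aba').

Step 1: interval [0/1, 1/1), width = 1/1 - 0/1 = 1/1
  'a': [0/1 + 1/1*0/1, 0/1 + 1/1*3/10) = [0/1, 3/10)
  'd': [0/1 + 1/1*3/10, 0/1 + 1/1*7/10) = [3/10, 7/10)
  'e': [0/1 + 1/1*7/10, 0/1 + 1/1*1/1) = [7/10, 1/1) <- contains code 2083/2500
  emit 'e', narrow to [7/10, 1/1)
Step 2: interval [7/10, 1/1), width = 1/1 - 7/10 = 3/10
  'a': [7/10 + 3/10*0/1, 7/10 + 3/10*3/10) = [7/10, 79/100)
  'd': [7/10 + 3/10*3/10, 7/10 + 3/10*7/10) = [79/100, 91/100) <- contains code 2083/2500
  'e': [7/10 + 3/10*7/10, 7/10 + 3/10*1/1) = [91/100, 1/1)
  emit 'd', narrow to [79/100, 91/100)
Step 3: interval [79/100, 91/100), width = 91/100 - 79/100 = 3/25
  'a': [79/100 + 3/25*0/1, 79/100 + 3/25*3/10) = [79/100, 413/500)
  'd': [79/100 + 3/25*3/10, 79/100 + 3/25*7/10) = [413/500, 437/500) <- contains code 2083/2500
  'e': [79/100 + 3/25*7/10, 79/100 + 3/25*1/1) = [437/500, 91/100)
  emit 'd', narrow to [413/500, 437/500)
Step 4: interval [413/500, 437/500), width = 437/500 - 413/500 = 6/125
  'a': [413/500 + 6/125*0/1, 413/500 + 6/125*3/10) = [413/500, 2101/2500) <- contains code 2083/2500
  'd': [413/500 + 6/125*3/10, 413/500 + 6/125*7/10) = [2101/2500, 2149/2500)
  'e': [413/500 + 6/125*7/10, 413/500 + 6/125*1/1) = [2149/2500, 437/500)
  emit 'a', narrow to [413/500, 2101/2500)

Answer: edda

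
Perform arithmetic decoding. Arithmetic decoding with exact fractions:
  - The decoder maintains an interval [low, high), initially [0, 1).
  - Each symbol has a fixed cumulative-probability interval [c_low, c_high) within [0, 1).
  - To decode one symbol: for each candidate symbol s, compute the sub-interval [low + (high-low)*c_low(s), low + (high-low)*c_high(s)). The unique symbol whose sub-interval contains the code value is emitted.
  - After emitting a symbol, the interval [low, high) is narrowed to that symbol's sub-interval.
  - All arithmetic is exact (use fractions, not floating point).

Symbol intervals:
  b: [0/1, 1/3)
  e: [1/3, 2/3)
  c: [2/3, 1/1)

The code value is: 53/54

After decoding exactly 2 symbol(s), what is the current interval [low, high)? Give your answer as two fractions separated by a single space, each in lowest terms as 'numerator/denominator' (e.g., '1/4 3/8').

Answer: 8/9 1/1

Derivation:
Step 1: interval [0/1, 1/1), width = 1/1 - 0/1 = 1/1
  'b': [0/1 + 1/1*0/1, 0/1 + 1/1*1/3) = [0/1, 1/3)
  'e': [0/1 + 1/1*1/3, 0/1 + 1/1*2/3) = [1/3, 2/3)
  'c': [0/1 + 1/1*2/3, 0/1 + 1/1*1/1) = [2/3, 1/1) <- contains code 53/54
  emit 'c', narrow to [2/3, 1/1)
Step 2: interval [2/3, 1/1), width = 1/1 - 2/3 = 1/3
  'b': [2/3 + 1/3*0/1, 2/3 + 1/3*1/3) = [2/3, 7/9)
  'e': [2/3 + 1/3*1/3, 2/3 + 1/3*2/3) = [7/9, 8/9)
  'c': [2/3 + 1/3*2/3, 2/3 + 1/3*1/1) = [8/9, 1/1) <- contains code 53/54
  emit 'c', narrow to [8/9, 1/1)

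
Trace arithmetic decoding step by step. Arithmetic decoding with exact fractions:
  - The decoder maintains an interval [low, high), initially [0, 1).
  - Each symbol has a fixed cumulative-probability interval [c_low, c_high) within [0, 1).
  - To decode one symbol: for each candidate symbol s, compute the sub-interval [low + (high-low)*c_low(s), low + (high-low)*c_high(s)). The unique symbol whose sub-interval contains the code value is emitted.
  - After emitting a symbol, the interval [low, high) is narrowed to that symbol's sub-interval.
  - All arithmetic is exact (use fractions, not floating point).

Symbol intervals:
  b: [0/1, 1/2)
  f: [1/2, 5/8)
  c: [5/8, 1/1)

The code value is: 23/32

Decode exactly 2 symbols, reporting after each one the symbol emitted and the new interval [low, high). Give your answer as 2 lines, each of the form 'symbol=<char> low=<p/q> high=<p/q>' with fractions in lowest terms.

Step 1: interval [0/1, 1/1), width = 1/1 - 0/1 = 1/1
  'b': [0/1 + 1/1*0/1, 0/1 + 1/1*1/2) = [0/1, 1/2)
  'f': [0/1 + 1/1*1/2, 0/1 + 1/1*5/8) = [1/2, 5/8)
  'c': [0/1 + 1/1*5/8, 0/1 + 1/1*1/1) = [5/8, 1/1) <- contains code 23/32
  emit 'c', narrow to [5/8, 1/1)
Step 2: interval [5/8, 1/1), width = 1/1 - 5/8 = 3/8
  'b': [5/8 + 3/8*0/1, 5/8 + 3/8*1/2) = [5/8, 13/16) <- contains code 23/32
  'f': [5/8 + 3/8*1/2, 5/8 + 3/8*5/8) = [13/16, 55/64)
  'c': [5/8 + 3/8*5/8, 5/8 + 3/8*1/1) = [55/64, 1/1)
  emit 'b', narrow to [5/8, 13/16)

Answer: symbol=c low=5/8 high=1/1
symbol=b low=5/8 high=13/16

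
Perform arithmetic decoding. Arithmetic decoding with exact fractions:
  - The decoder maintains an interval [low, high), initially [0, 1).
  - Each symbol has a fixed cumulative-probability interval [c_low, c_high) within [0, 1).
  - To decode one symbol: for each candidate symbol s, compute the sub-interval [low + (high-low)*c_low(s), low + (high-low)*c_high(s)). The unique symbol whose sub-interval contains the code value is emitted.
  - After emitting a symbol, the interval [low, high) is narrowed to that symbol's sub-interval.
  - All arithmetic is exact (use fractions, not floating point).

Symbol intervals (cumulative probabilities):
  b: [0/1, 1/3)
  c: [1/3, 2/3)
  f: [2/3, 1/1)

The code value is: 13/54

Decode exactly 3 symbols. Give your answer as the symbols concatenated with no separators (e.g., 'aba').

Answer: bfb

Derivation:
Step 1: interval [0/1, 1/1), width = 1/1 - 0/1 = 1/1
  'b': [0/1 + 1/1*0/1, 0/1 + 1/1*1/3) = [0/1, 1/3) <- contains code 13/54
  'c': [0/1 + 1/1*1/3, 0/1 + 1/1*2/3) = [1/3, 2/3)
  'f': [0/1 + 1/1*2/3, 0/1 + 1/1*1/1) = [2/3, 1/1)
  emit 'b', narrow to [0/1, 1/3)
Step 2: interval [0/1, 1/3), width = 1/3 - 0/1 = 1/3
  'b': [0/1 + 1/3*0/1, 0/1 + 1/3*1/3) = [0/1, 1/9)
  'c': [0/1 + 1/3*1/3, 0/1 + 1/3*2/3) = [1/9, 2/9)
  'f': [0/1 + 1/3*2/3, 0/1 + 1/3*1/1) = [2/9, 1/3) <- contains code 13/54
  emit 'f', narrow to [2/9, 1/3)
Step 3: interval [2/9, 1/3), width = 1/3 - 2/9 = 1/9
  'b': [2/9 + 1/9*0/1, 2/9 + 1/9*1/3) = [2/9, 7/27) <- contains code 13/54
  'c': [2/9 + 1/9*1/3, 2/9 + 1/9*2/3) = [7/27, 8/27)
  'f': [2/9 + 1/9*2/3, 2/9 + 1/9*1/1) = [8/27, 1/3)
  emit 'b', narrow to [2/9, 7/27)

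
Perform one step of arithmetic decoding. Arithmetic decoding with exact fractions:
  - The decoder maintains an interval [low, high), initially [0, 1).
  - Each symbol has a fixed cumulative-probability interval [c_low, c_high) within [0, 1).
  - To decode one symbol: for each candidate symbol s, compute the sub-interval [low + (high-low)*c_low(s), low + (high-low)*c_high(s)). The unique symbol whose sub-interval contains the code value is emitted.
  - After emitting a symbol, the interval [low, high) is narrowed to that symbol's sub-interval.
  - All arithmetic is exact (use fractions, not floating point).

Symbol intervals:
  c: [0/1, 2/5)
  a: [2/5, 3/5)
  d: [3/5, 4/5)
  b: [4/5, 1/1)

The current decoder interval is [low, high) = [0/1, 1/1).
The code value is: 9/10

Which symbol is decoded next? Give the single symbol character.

Answer: b

Derivation:
Interval width = high − low = 1/1 − 0/1 = 1/1
Scaled code = (code − low) / width = (9/10 − 0/1) / 1/1 = 9/10
  c: [0/1, 2/5) 
  a: [2/5, 3/5) 
  d: [3/5, 4/5) 
  b: [4/5, 1/1) ← scaled code falls here ✓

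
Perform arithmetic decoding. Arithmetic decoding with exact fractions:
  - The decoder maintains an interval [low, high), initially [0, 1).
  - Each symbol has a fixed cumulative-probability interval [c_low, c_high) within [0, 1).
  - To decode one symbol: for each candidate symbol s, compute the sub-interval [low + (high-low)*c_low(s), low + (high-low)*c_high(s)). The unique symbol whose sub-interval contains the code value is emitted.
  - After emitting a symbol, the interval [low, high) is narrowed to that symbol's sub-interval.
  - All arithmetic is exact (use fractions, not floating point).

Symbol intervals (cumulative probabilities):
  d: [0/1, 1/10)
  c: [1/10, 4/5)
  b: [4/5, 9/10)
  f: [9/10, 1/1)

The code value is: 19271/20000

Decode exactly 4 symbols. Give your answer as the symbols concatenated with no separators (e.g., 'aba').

Step 1: interval [0/1, 1/1), width = 1/1 - 0/1 = 1/1
  'd': [0/1 + 1/1*0/1, 0/1 + 1/1*1/10) = [0/1, 1/10)
  'c': [0/1 + 1/1*1/10, 0/1 + 1/1*4/5) = [1/10, 4/5)
  'b': [0/1 + 1/1*4/5, 0/1 + 1/1*9/10) = [4/5, 9/10)
  'f': [0/1 + 1/1*9/10, 0/1 + 1/1*1/1) = [9/10, 1/1) <- contains code 19271/20000
  emit 'f', narrow to [9/10, 1/1)
Step 2: interval [9/10, 1/1), width = 1/1 - 9/10 = 1/10
  'd': [9/10 + 1/10*0/1, 9/10 + 1/10*1/10) = [9/10, 91/100)
  'c': [9/10 + 1/10*1/10, 9/10 + 1/10*4/5) = [91/100, 49/50) <- contains code 19271/20000
  'b': [9/10 + 1/10*4/5, 9/10 + 1/10*9/10) = [49/50, 99/100)
  'f': [9/10 + 1/10*9/10, 9/10 + 1/10*1/1) = [99/100, 1/1)
  emit 'c', narrow to [91/100, 49/50)
Step 3: interval [91/100, 49/50), width = 49/50 - 91/100 = 7/100
  'd': [91/100 + 7/100*0/1, 91/100 + 7/100*1/10) = [91/100, 917/1000)
  'c': [91/100 + 7/100*1/10, 91/100 + 7/100*4/5) = [917/1000, 483/500) <- contains code 19271/20000
  'b': [91/100 + 7/100*4/5, 91/100 + 7/100*9/10) = [483/500, 973/1000)
  'f': [91/100 + 7/100*9/10, 91/100 + 7/100*1/1) = [973/1000, 49/50)
  emit 'c', narrow to [917/1000, 483/500)
Step 4: interval [917/1000, 483/500), width = 483/500 - 917/1000 = 49/1000
  'd': [917/1000 + 49/1000*0/1, 917/1000 + 49/1000*1/10) = [917/1000, 9219/10000)
  'c': [917/1000 + 49/1000*1/10, 917/1000 + 49/1000*4/5) = [9219/10000, 4781/5000)
  'b': [917/1000 + 49/1000*4/5, 917/1000 + 49/1000*9/10) = [4781/5000, 9611/10000)
  'f': [917/1000 + 49/1000*9/10, 917/1000 + 49/1000*1/1) = [9611/10000, 483/500) <- contains code 19271/20000
  emit 'f', narrow to [9611/10000, 483/500)

Answer: fccf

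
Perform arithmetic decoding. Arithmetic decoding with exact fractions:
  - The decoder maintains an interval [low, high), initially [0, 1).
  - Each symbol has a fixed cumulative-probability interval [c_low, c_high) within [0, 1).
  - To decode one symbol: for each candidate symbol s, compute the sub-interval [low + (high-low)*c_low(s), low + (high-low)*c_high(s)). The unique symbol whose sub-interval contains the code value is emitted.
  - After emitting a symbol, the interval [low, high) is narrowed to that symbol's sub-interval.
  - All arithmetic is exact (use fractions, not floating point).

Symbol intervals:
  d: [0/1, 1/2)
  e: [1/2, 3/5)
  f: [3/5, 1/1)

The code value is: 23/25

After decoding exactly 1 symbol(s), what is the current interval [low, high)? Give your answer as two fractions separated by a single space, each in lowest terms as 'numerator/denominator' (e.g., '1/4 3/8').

Step 1: interval [0/1, 1/1), width = 1/1 - 0/1 = 1/1
  'd': [0/1 + 1/1*0/1, 0/1 + 1/1*1/2) = [0/1, 1/2)
  'e': [0/1 + 1/1*1/2, 0/1 + 1/1*3/5) = [1/2, 3/5)
  'f': [0/1 + 1/1*3/5, 0/1 + 1/1*1/1) = [3/5, 1/1) <- contains code 23/25
  emit 'f', narrow to [3/5, 1/1)

Answer: 3/5 1/1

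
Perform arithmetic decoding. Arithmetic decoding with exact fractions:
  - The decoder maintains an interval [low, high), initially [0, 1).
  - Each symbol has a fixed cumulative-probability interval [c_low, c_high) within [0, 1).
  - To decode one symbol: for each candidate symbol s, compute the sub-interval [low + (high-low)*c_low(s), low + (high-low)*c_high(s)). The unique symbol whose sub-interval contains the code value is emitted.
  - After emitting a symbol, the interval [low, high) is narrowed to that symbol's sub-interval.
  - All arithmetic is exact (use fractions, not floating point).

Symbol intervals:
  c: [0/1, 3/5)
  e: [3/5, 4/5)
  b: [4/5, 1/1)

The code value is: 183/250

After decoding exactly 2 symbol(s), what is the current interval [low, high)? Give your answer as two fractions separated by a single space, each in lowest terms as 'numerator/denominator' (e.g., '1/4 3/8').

Answer: 18/25 19/25

Derivation:
Step 1: interval [0/1, 1/1), width = 1/1 - 0/1 = 1/1
  'c': [0/1 + 1/1*0/1, 0/1 + 1/1*3/5) = [0/1, 3/5)
  'e': [0/1 + 1/1*3/5, 0/1 + 1/1*4/5) = [3/5, 4/5) <- contains code 183/250
  'b': [0/1 + 1/1*4/5, 0/1 + 1/1*1/1) = [4/5, 1/1)
  emit 'e', narrow to [3/5, 4/5)
Step 2: interval [3/5, 4/5), width = 4/5 - 3/5 = 1/5
  'c': [3/5 + 1/5*0/1, 3/5 + 1/5*3/5) = [3/5, 18/25)
  'e': [3/5 + 1/5*3/5, 3/5 + 1/5*4/5) = [18/25, 19/25) <- contains code 183/250
  'b': [3/5 + 1/5*4/5, 3/5 + 1/5*1/1) = [19/25, 4/5)
  emit 'e', narrow to [18/25, 19/25)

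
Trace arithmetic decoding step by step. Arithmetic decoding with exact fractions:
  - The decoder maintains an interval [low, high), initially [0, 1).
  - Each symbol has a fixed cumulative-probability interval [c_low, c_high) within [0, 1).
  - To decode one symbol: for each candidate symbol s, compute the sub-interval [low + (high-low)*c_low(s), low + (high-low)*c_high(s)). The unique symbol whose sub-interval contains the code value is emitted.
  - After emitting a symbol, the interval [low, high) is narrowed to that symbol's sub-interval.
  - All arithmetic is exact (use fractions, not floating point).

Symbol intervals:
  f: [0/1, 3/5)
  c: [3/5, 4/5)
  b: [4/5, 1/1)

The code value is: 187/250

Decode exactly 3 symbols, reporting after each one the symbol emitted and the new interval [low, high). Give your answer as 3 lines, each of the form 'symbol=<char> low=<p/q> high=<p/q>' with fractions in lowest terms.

Answer: symbol=c low=3/5 high=4/5
symbol=c low=18/25 high=19/25
symbol=c low=93/125 high=94/125

Derivation:
Step 1: interval [0/1, 1/1), width = 1/1 - 0/1 = 1/1
  'f': [0/1 + 1/1*0/1, 0/1 + 1/1*3/5) = [0/1, 3/5)
  'c': [0/1 + 1/1*3/5, 0/1 + 1/1*4/5) = [3/5, 4/5) <- contains code 187/250
  'b': [0/1 + 1/1*4/5, 0/1 + 1/1*1/1) = [4/5, 1/1)
  emit 'c', narrow to [3/5, 4/5)
Step 2: interval [3/5, 4/5), width = 4/5 - 3/5 = 1/5
  'f': [3/5 + 1/5*0/1, 3/5 + 1/5*3/5) = [3/5, 18/25)
  'c': [3/5 + 1/5*3/5, 3/5 + 1/5*4/5) = [18/25, 19/25) <- contains code 187/250
  'b': [3/5 + 1/5*4/5, 3/5 + 1/5*1/1) = [19/25, 4/5)
  emit 'c', narrow to [18/25, 19/25)
Step 3: interval [18/25, 19/25), width = 19/25 - 18/25 = 1/25
  'f': [18/25 + 1/25*0/1, 18/25 + 1/25*3/5) = [18/25, 93/125)
  'c': [18/25 + 1/25*3/5, 18/25 + 1/25*4/5) = [93/125, 94/125) <- contains code 187/250
  'b': [18/25 + 1/25*4/5, 18/25 + 1/25*1/1) = [94/125, 19/25)
  emit 'c', narrow to [93/125, 94/125)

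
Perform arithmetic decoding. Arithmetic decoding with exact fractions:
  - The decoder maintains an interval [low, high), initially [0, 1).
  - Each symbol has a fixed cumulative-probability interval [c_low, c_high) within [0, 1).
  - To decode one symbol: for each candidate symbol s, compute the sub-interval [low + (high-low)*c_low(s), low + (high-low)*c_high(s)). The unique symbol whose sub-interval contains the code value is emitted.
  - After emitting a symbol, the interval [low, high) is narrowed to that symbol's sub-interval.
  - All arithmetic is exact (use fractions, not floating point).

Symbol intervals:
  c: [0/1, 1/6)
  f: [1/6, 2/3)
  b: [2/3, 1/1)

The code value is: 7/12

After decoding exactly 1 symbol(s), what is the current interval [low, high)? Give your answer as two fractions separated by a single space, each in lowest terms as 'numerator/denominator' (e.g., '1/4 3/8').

Answer: 1/6 2/3

Derivation:
Step 1: interval [0/1, 1/1), width = 1/1 - 0/1 = 1/1
  'c': [0/1 + 1/1*0/1, 0/1 + 1/1*1/6) = [0/1, 1/6)
  'f': [0/1 + 1/1*1/6, 0/1 + 1/1*2/3) = [1/6, 2/3) <- contains code 7/12
  'b': [0/1 + 1/1*2/3, 0/1 + 1/1*1/1) = [2/3, 1/1)
  emit 'f', narrow to [1/6, 2/3)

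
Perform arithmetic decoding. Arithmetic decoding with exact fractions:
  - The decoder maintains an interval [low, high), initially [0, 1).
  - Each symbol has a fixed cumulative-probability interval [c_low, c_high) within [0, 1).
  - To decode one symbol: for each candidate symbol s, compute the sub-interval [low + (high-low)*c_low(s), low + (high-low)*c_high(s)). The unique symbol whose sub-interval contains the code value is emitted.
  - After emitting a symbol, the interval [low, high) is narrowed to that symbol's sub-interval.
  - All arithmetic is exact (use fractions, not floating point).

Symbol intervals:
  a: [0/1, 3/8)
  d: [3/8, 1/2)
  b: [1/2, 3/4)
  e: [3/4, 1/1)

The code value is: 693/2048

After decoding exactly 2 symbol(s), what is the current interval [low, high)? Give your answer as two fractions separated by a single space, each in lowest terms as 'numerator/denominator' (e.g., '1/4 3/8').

Answer: 9/32 3/8

Derivation:
Step 1: interval [0/1, 1/1), width = 1/1 - 0/1 = 1/1
  'a': [0/1 + 1/1*0/1, 0/1 + 1/1*3/8) = [0/1, 3/8) <- contains code 693/2048
  'd': [0/1 + 1/1*3/8, 0/1 + 1/1*1/2) = [3/8, 1/2)
  'b': [0/1 + 1/1*1/2, 0/1 + 1/1*3/4) = [1/2, 3/4)
  'e': [0/1 + 1/1*3/4, 0/1 + 1/1*1/1) = [3/4, 1/1)
  emit 'a', narrow to [0/1, 3/8)
Step 2: interval [0/1, 3/8), width = 3/8 - 0/1 = 3/8
  'a': [0/1 + 3/8*0/1, 0/1 + 3/8*3/8) = [0/1, 9/64)
  'd': [0/1 + 3/8*3/8, 0/1 + 3/8*1/2) = [9/64, 3/16)
  'b': [0/1 + 3/8*1/2, 0/1 + 3/8*3/4) = [3/16, 9/32)
  'e': [0/1 + 3/8*3/4, 0/1 + 3/8*1/1) = [9/32, 3/8) <- contains code 693/2048
  emit 'e', narrow to [9/32, 3/8)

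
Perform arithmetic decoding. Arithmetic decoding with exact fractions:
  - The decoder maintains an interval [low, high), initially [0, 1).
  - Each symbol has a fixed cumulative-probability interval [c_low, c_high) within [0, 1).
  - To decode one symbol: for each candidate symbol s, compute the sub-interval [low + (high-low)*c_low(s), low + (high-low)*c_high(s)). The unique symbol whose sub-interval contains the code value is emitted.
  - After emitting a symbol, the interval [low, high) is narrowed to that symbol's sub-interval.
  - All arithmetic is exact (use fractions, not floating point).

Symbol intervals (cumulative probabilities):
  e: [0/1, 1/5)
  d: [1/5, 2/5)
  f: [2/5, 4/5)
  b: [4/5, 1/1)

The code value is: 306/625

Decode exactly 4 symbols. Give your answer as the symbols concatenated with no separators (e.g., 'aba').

Answer: fdef

Derivation:
Step 1: interval [0/1, 1/1), width = 1/1 - 0/1 = 1/1
  'e': [0/1 + 1/1*0/1, 0/1 + 1/1*1/5) = [0/1, 1/5)
  'd': [0/1 + 1/1*1/5, 0/1 + 1/1*2/5) = [1/5, 2/5)
  'f': [0/1 + 1/1*2/5, 0/1 + 1/1*4/5) = [2/5, 4/5) <- contains code 306/625
  'b': [0/1 + 1/1*4/5, 0/1 + 1/1*1/1) = [4/5, 1/1)
  emit 'f', narrow to [2/5, 4/5)
Step 2: interval [2/5, 4/5), width = 4/5 - 2/5 = 2/5
  'e': [2/5 + 2/5*0/1, 2/5 + 2/5*1/5) = [2/5, 12/25)
  'd': [2/5 + 2/5*1/5, 2/5 + 2/5*2/5) = [12/25, 14/25) <- contains code 306/625
  'f': [2/5 + 2/5*2/5, 2/5 + 2/5*4/5) = [14/25, 18/25)
  'b': [2/5 + 2/5*4/5, 2/5 + 2/5*1/1) = [18/25, 4/5)
  emit 'd', narrow to [12/25, 14/25)
Step 3: interval [12/25, 14/25), width = 14/25 - 12/25 = 2/25
  'e': [12/25 + 2/25*0/1, 12/25 + 2/25*1/5) = [12/25, 62/125) <- contains code 306/625
  'd': [12/25 + 2/25*1/5, 12/25 + 2/25*2/5) = [62/125, 64/125)
  'f': [12/25 + 2/25*2/5, 12/25 + 2/25*4/5) = [64/125, 68/125)
  'b': [12/25 + 2/25*4/5, 12/25 + 2/25*1/1) = [68/125, 14/25)
  emit 'e', narrow to [12/25, 62/125)
Step 4: interval [12/25, 62/125), width = 62/125 - 12/25 = 2/125
  'e': [12/25 + 2/125*0/1, 12/25 + 2/125*1/5) = [12/25, 302/625)
  'd': [12/25 + 2/125*1/5, 12/25 + 2/125*2/5) = [302/625, 304/625)
  'f': [12/25 + 2/125*2/5, 12/25 + 2/125*4/5) = [304/625, 308/625) <- contains code 306/625
  'b': [12/25 + 2/125*4/5, 12/25 + 2/125*1/1) = [308/625, 62/125)
  emit 'f', narrow to [304/625, 308/625)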